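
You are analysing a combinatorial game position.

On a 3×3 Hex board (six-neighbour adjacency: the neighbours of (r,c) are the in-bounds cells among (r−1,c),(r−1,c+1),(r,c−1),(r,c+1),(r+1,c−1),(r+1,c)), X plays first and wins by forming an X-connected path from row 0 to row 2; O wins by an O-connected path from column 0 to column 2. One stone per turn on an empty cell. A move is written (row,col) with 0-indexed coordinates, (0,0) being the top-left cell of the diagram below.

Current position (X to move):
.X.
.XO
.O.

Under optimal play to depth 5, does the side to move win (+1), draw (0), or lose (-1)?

value(.X./.XO/.O., X) = +1

ply 1, X at .X./.XO/.O. | (0,0)=-1→XX./.XO/.O.; (0,2)=-1→.XX/.XO/.O.; (1,0)=-1→.X./XXO/.O.; (2,0)=+1→.X./.XO/XO.*; (2,2)=-1→.X./.XO/.OX
ply 2: .X./.XO/XO. is terminal -1 (O); from .X./.XO/.O. depth 5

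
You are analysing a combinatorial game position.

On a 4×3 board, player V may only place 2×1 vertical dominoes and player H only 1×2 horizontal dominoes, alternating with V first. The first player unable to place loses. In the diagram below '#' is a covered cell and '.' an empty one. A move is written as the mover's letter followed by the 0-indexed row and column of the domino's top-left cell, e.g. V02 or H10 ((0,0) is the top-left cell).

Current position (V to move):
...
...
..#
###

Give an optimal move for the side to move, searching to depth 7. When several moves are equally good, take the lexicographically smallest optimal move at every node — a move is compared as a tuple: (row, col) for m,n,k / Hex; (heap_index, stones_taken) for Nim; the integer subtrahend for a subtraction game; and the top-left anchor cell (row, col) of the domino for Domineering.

V's best at [.../.../..#/###]: V01

[.../.../..#/###] V move#1: V00:-1/#../#../..#/###, V01:+1/.#./.#./..#/###*, V02:-1/..#/..#/..#/###, V10:-1/.../#../#.#/###, V11:+1/.../.#./.##/###
[.#./.#./..#/###] H move#2: H20:-1/.#./.#./###/###*
[.#./.#./###/###] V move#3: V00:+1/##./##./###/###*, V02:+1/.##/.##/###/###
[##./##./###/###] end (terminal -1, H#4); searched .../.../..#/### to 7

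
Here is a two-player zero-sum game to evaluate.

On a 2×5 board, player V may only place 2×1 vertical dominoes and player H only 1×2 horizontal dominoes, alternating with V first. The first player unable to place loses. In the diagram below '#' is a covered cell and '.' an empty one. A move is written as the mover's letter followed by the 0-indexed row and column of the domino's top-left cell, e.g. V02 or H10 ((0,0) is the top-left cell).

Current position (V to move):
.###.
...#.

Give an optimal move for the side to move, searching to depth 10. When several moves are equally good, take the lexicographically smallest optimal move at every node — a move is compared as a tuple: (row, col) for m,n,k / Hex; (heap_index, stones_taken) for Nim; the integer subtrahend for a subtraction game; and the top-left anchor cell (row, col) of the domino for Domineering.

ply 1, V at .###./...#. | V00=+1→####./#..#.*; V04=-1→.####/...##
ply 2, H at ####./#..#. | H11=-1→####./####.*
ply 3, V at ####./####. | V04=+1→#####/#####*
ply 4: #####/##### is terminal -1 (H); from .###./...#. depth 10

V's best at [.###./...#.]: V00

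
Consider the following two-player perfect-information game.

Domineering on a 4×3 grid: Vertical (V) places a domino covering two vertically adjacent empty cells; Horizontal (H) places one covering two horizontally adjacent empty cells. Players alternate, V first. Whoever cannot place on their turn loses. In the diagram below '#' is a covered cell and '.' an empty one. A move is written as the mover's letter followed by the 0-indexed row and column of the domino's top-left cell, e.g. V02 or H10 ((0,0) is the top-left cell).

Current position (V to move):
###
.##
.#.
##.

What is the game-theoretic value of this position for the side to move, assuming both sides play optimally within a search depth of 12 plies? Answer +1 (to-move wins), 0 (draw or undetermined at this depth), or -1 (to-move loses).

value(###/.##/.#./##., V) = +1

p1 V@[###/.##/.#./##.]: V10[###/###/##./##.]+1* V22[###/.##/.##/###]+1
p2 H@[###/###/##./##.] terminal -1; root [###/.##/.#./##.] d12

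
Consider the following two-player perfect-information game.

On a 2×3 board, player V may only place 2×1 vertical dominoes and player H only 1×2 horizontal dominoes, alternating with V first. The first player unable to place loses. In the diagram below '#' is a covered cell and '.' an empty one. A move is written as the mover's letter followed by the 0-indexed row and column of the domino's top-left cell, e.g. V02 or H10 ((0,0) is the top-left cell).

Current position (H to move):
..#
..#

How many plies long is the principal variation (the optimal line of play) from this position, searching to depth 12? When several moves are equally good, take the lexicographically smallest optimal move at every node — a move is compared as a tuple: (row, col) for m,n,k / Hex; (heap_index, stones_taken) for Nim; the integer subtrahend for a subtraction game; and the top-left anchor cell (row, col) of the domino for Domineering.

PV length from [..#/..#]: 1 ply

ply 1, H at ..#/..# | H00=+1→###/..#*; H10=+1→..#/###
ply 2: ###/..# is terminal -1 (V); from ..#/..# depth 12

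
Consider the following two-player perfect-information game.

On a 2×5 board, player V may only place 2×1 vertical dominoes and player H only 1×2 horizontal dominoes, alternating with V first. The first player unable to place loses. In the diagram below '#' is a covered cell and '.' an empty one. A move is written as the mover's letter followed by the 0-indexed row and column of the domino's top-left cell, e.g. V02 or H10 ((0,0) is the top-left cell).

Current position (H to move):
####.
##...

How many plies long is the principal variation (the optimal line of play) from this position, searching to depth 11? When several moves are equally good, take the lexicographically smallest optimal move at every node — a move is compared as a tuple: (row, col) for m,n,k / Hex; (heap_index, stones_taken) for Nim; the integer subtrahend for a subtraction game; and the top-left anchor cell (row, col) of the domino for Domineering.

ply 1, H at ####./##... | H12=-1→####./####.; H13=+1→####./##.##*
ply 2: ####./##.## is terminal -1 (V); from ####./##... depth 11

PV length from [####./##...]: 1 ply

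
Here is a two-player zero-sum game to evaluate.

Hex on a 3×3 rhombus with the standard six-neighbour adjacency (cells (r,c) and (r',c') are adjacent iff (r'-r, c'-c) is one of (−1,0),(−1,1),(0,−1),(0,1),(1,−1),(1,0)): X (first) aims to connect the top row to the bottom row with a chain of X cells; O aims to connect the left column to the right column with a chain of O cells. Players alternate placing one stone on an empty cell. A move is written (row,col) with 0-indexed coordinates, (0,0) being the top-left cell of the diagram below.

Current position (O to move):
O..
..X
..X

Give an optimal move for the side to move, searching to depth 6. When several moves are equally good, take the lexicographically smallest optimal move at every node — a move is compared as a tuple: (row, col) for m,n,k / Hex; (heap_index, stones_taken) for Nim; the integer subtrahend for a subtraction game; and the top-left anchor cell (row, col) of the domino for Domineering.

O's best at [O../..X/..X]: (0,2)

p1 O@[O../..X/..X]: (0,1)[OO./..X/..X]-1 (0,2)[O.O/..X/..X]+1* (1,0)[O../O.X/..X]-1 (1,1)[O../.OX/..X]-1 (2,0)[O../..X/O.X]-1 (2,1)[O../..X/.OX]-1
p2 X@[O.O/..X/..X]: (0,1)[OXO/..X/..X]-1* (1,0)[O.O/X.X/..X]-1 (1,1)[O.O/.XX/..X]-1 (2,0)[O.O/..X/X.X]-1 (2,1)[O.O/..X/.XX]-1
p3 O@[OXO/..X/..X]: (1,0)[OXO/O.X/..X]-1 (1,1)[OXO/.OX/..X]+1* (2,0)[OXO/..X/O.X]-1 (2,1)[OXO/..X/.OX]-1
p4 X@[OXO/.OX/..X]: (1,0)[OXO/XOX/..X]-1* (2,0)[OXO/.OX/X.X]-1 (2,1)[OXO/.OX/.XX]-1
p5 O@[OXO/XOX/..X]: (2,0)[OXO/XOX/O.X]+1* (2,1)[OXO/XOX/.OX]-1
p6 X@[OXO/XOX/O.X] terminal -1; root [O../..X/..X] d6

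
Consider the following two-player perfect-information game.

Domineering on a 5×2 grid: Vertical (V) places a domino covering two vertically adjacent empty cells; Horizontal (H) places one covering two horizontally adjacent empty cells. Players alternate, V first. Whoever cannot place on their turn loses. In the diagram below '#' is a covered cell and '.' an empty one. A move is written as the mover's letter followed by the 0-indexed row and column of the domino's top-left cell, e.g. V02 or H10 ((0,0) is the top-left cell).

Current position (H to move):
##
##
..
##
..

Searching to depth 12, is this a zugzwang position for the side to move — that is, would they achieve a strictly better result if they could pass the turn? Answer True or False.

zugzwang(##/##/../##/.., H) = False

ply 1, H at ##/##/../##/.. | H20=+1→##/##/##/##/..*; H40=+1→##/##/../##/##
ply 2: ##/##/##/##/.. is terminal -1 (V); from ##/##/../##/.. depth 12
pass branch (V moves first from the same position):
  | ply 1: ##/##/../##/.. is terminal -1 (V); from ##/##/../##/.. depth 12
H moving scores +1; H passing scores +1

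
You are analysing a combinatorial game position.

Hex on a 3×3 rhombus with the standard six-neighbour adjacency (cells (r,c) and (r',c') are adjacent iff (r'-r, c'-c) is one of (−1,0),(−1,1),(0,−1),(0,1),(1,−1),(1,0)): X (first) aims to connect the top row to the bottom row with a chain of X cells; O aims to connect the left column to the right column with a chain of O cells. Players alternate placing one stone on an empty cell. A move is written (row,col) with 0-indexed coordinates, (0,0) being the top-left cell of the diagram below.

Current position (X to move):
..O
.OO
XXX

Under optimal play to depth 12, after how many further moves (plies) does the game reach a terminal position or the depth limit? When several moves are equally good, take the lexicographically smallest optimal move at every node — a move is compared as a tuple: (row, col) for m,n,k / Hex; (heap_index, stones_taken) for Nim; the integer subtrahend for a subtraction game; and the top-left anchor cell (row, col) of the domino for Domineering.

PV length from [..O/.OO/XXX]: 3 plies

p1 X@[..O/.OO/XXX]: (0,0)[X.O/.OO/XXX]-1 (0,1)[.XO/.OO/XXX]-1 (1,0)[..O/XOO/XXX]+1*
p2 O@[..O/XOO/XXX]: (0,0)[O.O/XOO/XXX]-1* (0,1)[.OO/XOO/XXX]-1
p3 X@[O.O/XOO/XXX]: (0,1)[OXO/XOO/XXX]+1*
p4 O@[OXO/XOO/XXX] terminal -1; root [..O/.OO/XXX] d12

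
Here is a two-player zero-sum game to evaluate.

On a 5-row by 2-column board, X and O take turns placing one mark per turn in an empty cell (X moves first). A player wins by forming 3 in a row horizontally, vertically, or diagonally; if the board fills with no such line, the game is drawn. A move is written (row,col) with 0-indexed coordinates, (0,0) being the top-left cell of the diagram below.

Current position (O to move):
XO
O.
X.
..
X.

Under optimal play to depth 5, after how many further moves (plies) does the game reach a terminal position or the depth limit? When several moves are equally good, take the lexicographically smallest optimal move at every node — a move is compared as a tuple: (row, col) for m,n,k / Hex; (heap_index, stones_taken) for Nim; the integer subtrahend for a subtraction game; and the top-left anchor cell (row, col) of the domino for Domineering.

ply 1, O at XO/O./X./../X. | (1,1)=-1→XO/OO/X./../X.; (2,1)=-1→XO/O./XO/../X.; (3,0)=+0→XO/O./X./O./X.*; (3,1)=-1→XO/O./X./.O/X.; (4,1)=-1→XO/O./X./../XO
ply 2, X at XO/O./X./O./X. | (1,1)=+0→XO/OX/X./O./X.*; (2,1)=+0→XO/O./XX/O./X.; (3,1)=+0→XO/O./X./OX/X.; (4,1)=+0→XO/O./X./O./XX
ply 3, O at XO/OX/X./O./X. | (2,1)=+0→XO/OX/XO/O./X.*; (3,1)=+0→XO/OX/X./OO/X.; (4,1)=+0→XO/OX/X./O./XO
ply 4, X at XO/OX/XO/O./X. | (3,1)=+0→XO/OX/XO/OX/X.*; (4,1)=+0→XO/OX/XO/O./XX
ply 5, O at XO/OX/XO/OX/X. | (4,1)=+0→XO/OX/XO/OX/XO*
ply 6: XO/OX/XO/OX/XO is terminal +0 (X); from XO/O./X./../X. depth 5

PV length from [XO/O./X./../X.]: 5 plies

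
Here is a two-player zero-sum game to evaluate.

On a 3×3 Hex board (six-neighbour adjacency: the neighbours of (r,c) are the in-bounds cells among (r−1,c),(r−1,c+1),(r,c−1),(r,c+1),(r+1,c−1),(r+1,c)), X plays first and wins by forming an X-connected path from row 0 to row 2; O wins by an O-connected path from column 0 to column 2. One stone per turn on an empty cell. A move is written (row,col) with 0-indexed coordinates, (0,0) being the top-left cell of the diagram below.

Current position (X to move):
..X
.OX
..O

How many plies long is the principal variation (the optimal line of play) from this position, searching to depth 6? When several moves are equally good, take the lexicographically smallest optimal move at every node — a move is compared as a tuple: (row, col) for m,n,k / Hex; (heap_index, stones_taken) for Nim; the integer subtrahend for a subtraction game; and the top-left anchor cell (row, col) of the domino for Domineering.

PV length from [..X/.OX/..O]: 5 plies

p1 X@[..X/.OX/..O]: (0,0)[X.X/.OX/..O]-1 (0,1)[.XX/.OX/..O]-1 (1,0)[..X/XOX/..O]+1* (2,0)[..X/.OX/X.O]+1 (2,1)[..X/.OX/.XO]+1
p2 O@[..X/XOX/..O]: (0,0)[O.X/XOX/..O]-1* (0,1)[.OX/XOX/..O]-1 (2,0)[..X/XOX/O.O]-1 (2,1)[..X/XOX/.OO]-1
p3 X@[O.X/XOX/..O]: (0,1)[OXX/XOX/..O]+1* (2,0)[O.X/XOX/X.O]+1 (2,1)[O.X/XOX/.XO]+1
p4 O@[OXX/XOX/..O]: (2,0)[OXX/XOX/O.O]-1* (2,1)[OXX/XOX/.OO]-1
p5 X@[OXX/XOX/O.O]: (2,1)[OXX/XOX/OXO]+1*
p6 O@[OXX/XOX/OXO] terminal -1; root [..X/.OX/..O] d6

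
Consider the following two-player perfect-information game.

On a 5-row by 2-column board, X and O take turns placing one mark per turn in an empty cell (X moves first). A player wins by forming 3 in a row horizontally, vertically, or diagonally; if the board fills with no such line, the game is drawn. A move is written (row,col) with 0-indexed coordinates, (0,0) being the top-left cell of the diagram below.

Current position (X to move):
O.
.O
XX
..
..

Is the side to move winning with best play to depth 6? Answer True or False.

[O./.O/XX/../..] X move#1: (0,1):+0/OX/.O/XX/../.., (1,0):+0/O./XO/XX/../.., (3,0):+1/O./.O/XX/X./..*, (3,1):+1/O./.O/XX/.X/.., (4,0):+0/O./.O/XX/../X., (4,1):+1/O./.O/XX/../.X
[O./.O/XX/X./..] O move#2: (0,1):-1/OO/.O/XX/X./..*, (1,0):-1/O./OO/XX/X./.., (3,1):-1/O./.O/XX/XO/.., (4,0):-1/O./.O/XX/X./O., (4,1):-1/O./.O/XX/X./.O
[OO/.O/XX/X./..] X move#3: (1,0):+1/OO/XO/XX/X./..*, (3,1):+1/OO/.O/XX/XX/.., (4,0):+1/OO/.O/XX/X./X., (4,1):+1/OO/.O/XX/X./.X
[OO/XO/XX/X./..] end (terminal -1, O#4); searched O./.O/XX/../.. to 6

X winning at [O./.O/XX/../..]: True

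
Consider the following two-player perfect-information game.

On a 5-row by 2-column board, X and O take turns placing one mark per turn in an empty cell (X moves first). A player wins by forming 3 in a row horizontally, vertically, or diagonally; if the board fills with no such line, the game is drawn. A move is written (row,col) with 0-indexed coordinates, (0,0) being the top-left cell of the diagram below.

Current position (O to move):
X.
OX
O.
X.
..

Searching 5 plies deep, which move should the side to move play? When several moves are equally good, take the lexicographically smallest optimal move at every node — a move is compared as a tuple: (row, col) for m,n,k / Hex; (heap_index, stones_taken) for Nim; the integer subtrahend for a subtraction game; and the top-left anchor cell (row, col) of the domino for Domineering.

[X./OX/O./X./..] O move#1: (0,1):+0/XO/OX/O./X./..*, (2,1):+0/X./OX/OO/X./.., (3,1):+0/X./OX/O./XO/.., (4,0):-1/X./OX/O./X./O., (4,1):-1/X./OX/O./X./.O
[XO/OX/O./X./..] X move#2: (2,1):+0/XO/OX/OX/X./..*, (3,1):+0/XO/OX/O./XX/.., (4,0):+0/XO/OX/O./X./X., (4,1):+0/XO/OX/O./X./.X
[XO/OX/OX/X./..] O move#3: (3,1):+0/XO/OX/OX/XO/..*, (4,0):-1/XO/OX/OX/X./O., (4,1):-1/XO/OX/OX/X./.O
[XO/OX/OX/XO/..] X move#4: (4,0):+0/XO/OX/OX/XO/X.*, (4,1):+0/XO/OX/OX/XO/.X
[XO/OX/OX/XO/X.] O move#5: (4,1):+0/XO/OX/OX/XO/XO*
[XO/OX/OX/XO/XO] end (terminal +0, X#6); searched X./OX/O./X./.. to 5

O's best at [X./OX/O./X./..]: (0,1)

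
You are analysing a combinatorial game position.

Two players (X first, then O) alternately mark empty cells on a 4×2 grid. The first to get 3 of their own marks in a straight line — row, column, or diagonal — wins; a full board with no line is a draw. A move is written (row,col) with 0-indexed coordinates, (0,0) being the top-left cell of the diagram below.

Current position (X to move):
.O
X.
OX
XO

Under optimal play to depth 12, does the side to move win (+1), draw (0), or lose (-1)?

ply 1, X at .O/X./OX/XO | (0,0)=+0→XO/X./OX/XO*; (1,1)=+0→.O/XX/OX/XO
ply 2, O at XO/X./OX/XO | (1,1)=+0→XO/XO/OX/XO*
ply 3: XO/XO/OX/XO is terminal +0 (X); from .O/X./OX/XO depth 12

value(.O/X./OX/XO, X) = 0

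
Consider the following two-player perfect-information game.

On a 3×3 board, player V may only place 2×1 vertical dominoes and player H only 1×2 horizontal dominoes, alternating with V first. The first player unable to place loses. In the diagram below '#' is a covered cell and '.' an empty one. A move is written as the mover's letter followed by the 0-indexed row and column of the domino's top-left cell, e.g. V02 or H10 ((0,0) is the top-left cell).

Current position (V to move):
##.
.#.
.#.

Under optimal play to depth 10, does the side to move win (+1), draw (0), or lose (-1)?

ply 1, V at ##./.#./.#. | V02=+1→###/.##/.#.*; V10=+1→##./##./##.; V12=+1→##./.##/.##
ply 2: ###/.##/.#. is terminal -1 (H); from ##./.#./.#. depth 10

value(##./.#./.#., V) = +1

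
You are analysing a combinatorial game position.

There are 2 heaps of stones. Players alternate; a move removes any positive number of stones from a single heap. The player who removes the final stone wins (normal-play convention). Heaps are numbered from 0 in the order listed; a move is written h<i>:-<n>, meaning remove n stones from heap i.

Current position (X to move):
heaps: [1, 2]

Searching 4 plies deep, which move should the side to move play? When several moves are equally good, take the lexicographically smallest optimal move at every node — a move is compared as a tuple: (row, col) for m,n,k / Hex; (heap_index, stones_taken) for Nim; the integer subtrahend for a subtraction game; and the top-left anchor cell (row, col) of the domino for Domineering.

X's best at [(1,2)]: h1:-1

p1 X@[(1,2)]: h0:-1[(0,2)]-1 h1:-1[(1,1)]+1* h1:-2[(1,0)]-1
p2 O@[(1,1)]: h0:-1[(0,1)]-1* h1:-1[(1,0)]-1
p3 X@[(0,1)]: h1:-1[(0,0)]+1*
p4 O@[(0,0)] terminal -1; root [(1,2)] d4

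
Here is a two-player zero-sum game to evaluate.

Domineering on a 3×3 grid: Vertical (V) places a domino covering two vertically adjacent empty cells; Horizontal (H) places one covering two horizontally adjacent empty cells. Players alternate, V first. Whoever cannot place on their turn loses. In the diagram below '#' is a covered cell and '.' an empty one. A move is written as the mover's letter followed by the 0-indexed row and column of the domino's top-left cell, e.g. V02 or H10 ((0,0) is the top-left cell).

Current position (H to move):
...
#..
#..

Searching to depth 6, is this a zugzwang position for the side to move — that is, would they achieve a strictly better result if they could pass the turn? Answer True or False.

p1 H@[.../#../#..]: H00[##./#../#..]-1 H01[.##/#../#..]-1 H11[.../###/#..]+1* H21[.../#../###]-1
p2 V@[.../###/#..] terminal -1; root [.../#../#..] d6
suppose H passes — search the same position with V to move:
pass> p1 V@[.../#../#..]: V01[.#./##./#..]+1* V02[..#/#.#/#..]+1 V11[.../##./##.]+1 V12[.../#.#/#.#]+1
pass> p2 H@[.#./##./#..]: H21[.#./##./###]-1*
pass> p3 V@[.#./##./###]: V02[.##/###/###]+1*
pass> p4 H@[.##/###/###] terminal -1; root [.../#../#..] d6
for H: play +1, pass -1

zugzwang(.../#../#.., H) = False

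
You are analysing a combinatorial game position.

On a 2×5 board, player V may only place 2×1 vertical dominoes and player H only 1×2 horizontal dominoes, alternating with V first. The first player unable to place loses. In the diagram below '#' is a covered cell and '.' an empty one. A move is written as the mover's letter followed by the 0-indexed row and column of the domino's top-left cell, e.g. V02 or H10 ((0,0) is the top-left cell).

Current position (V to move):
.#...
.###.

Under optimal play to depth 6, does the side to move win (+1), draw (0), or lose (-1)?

[.#.../.###.] V move#1: V00:-1/##.../####., V04:+1/.#..#/.####*
[.#..#/.####] H move#2: H02:-1/.####/.####*
[.####/.####] V move#3: V00:+1/#####/#####*
[#####/#####] end (terminal -1, H#4); searched .#.../.###. to 6

value(.#.../.###., V) = +1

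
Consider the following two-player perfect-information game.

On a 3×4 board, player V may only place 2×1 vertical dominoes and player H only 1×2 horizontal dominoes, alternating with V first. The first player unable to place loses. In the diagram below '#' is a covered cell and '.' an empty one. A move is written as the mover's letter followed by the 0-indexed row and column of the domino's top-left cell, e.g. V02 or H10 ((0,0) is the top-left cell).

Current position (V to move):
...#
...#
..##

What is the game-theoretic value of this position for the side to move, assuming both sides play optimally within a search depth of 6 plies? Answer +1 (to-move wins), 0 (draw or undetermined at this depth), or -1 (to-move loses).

p1 V@[...#/...#/..##]: V00[#..#/#..#/..##]-1 V01[.#.#/.#.#/..##]+1* V02[..##/..##/..##]-1 V10[...#/#..#/#.##]-1 V11[...#/.#.#/.###]+1
p2 H@[.#.#/.#.#/..##]: H20[.#.#/.#.#/####]-1*
p3 V@[.#.#/.#.#/####]: V00[##.#/##.#/####]+1* V02[.###/.###/####]+1
p4 H@[##.#/##.#/####] terminal -1; root [...#/...#/..##] d6

value(...#/...#/..##, V) = +1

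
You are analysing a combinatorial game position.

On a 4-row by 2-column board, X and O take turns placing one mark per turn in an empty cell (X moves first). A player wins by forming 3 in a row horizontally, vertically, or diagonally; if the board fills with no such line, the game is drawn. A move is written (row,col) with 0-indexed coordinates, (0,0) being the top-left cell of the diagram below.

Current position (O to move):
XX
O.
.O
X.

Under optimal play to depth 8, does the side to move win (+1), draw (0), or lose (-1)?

value(XX/O./.O/X., O) = 0

ply 1, O at XX/O./.O/X. | (1,1)=+0→XX/OO/.O/X.*; (2,0)=+0→XX/O./OO/X.; (3,1)=+0→XX/O./.O/XO
ply 2, X at XX/OO/.O/X. | (2,0)=-1→XX/OO/XO/X.; (3,1)=+0→XX/OO/.O/XX*
ply 3, O at XX/OO/.O/XX | (2,0)=+0→XX/OO/OO/XX*
ply 4: XX/OO/OO/XX is terminal +0 (X); from XX/O./.O/X. depth 8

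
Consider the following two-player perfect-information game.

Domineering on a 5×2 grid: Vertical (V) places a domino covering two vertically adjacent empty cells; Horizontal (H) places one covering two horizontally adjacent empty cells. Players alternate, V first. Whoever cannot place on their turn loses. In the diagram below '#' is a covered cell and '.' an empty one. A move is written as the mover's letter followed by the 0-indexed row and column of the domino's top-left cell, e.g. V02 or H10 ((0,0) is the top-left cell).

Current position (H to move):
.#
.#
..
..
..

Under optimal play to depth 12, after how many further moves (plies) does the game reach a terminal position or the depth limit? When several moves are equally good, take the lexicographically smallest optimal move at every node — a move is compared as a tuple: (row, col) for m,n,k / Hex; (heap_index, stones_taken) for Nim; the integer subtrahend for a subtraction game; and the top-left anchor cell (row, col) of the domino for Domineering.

PV length from [.#/.#/../../..]: 3 plies

p1 H@[.#/.#/../../..]: H20[.#/.#/##/../..]-1 H30[.#/.#/../##/..]+1* H40[.#/.#/../../##]-1
p2 V@[.#/.#/../##/..]: V00[##/##/../##/..]-1* V10[.#/##/#./##/..]-1
p3 H@[##/##/../##/..]: H20[##/##/##/##/..]+1* H40[##/##/../##/##]+1
p4 V@[##/##/##/##/..] terminal -1; root [.#/.#/../../..] d12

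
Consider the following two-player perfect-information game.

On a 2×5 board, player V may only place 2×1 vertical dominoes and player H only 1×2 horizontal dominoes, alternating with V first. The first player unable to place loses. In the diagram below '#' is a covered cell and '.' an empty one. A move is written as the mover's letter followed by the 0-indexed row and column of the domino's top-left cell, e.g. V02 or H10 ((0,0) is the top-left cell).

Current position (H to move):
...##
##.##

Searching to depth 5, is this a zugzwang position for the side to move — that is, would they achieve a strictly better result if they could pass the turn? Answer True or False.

zugzwang(...##/##.##, H) = False

p1 H@[...##/##.##]: H00[##.##/##.##]-1 H01[.####/##.##]+1*
p2 V@[.####/##.##] terminal -1; root [...##/##.##] d5
pass branch (V moves first from the same position):
  | p1 V@[...##/##.##]: V02[..###/#####]-1*
  | p2 H@[..###/#####]: H00[#####/#####]+1*
  | p3 V@[#####/#####] terminal -1; root [...##/##.##] d5
H moving scores +1; H passing scores +1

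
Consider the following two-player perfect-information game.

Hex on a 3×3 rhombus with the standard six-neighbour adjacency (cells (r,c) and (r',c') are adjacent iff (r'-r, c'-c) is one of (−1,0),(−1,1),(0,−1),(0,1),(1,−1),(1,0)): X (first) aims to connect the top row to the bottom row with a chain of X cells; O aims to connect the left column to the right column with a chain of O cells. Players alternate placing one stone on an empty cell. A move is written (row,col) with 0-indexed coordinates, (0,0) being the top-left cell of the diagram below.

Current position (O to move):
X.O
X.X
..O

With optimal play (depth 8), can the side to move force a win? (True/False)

ply 1, O at X.O/X.X/..O | (0,1)=-1→XOO/X.X/..O; (1,1)=-1→X.O/XOX/..O; (2,0)=+1→X.O/X.X/O.O*; (2,1)=-1→X.O/X.X/.OO
ply 2, X at X.O/X.X/O.O | (0,1)=-1→XXO/X.X/O.O*; (1,1)=-1→X.O/XXX/O.O; (2,1)=-1→X.O/X.X/OXO
ply 3, O at XXO/X.X/O.O | (1,1)=+1→XXO/XOX/O.O*; (2,1)=+1→XXO/X.X/OOO
ply 4: XXO/XOX/O.O is terminal -1 (X); from X.O/X.X/..O depth 8

O winning at [X.O/X.X/..O]: True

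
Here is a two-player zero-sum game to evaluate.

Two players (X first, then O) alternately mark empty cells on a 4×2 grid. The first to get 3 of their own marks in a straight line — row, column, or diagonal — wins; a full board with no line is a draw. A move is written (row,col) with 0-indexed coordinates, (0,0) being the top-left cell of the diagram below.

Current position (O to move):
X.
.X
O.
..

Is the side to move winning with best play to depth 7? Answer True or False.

ply 1, O at X./.X/O./.. | (0,1)=+0→XO/.X/O./..*; (1,0)=+0→X./OX/O./..; (2,1)=+0→X./.X/OO/..; (3,0)=+0→X./.X/O./O.; (3,1)=+0→X./.X/O./.O
ply 2, X at XO/.X/O./.. | (1,0)=+0→XO/XX/O./..*; (2,1)=+0→XO/.X/OX/..; (3,0)=+0→XO/.X/O./X.; (3,1)=+0→XO/.X/O./.X
ply 3, O at XO/XX/O./.. | (2,1)=+0→XO/XX/OO/..*; (3,0)=+0→XO/XX/O./O.; (3,1)=+0→XO/XX/O./.O
ply 4, X at XO/XX/OO/.. | (3,0)=+0→XO/XX/OO/X.*; (3,1)=+0→XO/XX/OO/.X
ply 5, O at XO/XX/OO/X. | (3,1)=+0→XO/XX/OO/XO*
ply 6: XO/XX/OO/XO is terminal +0 (X); from X./.X/O./.. depth 7

O winning at [X./.X/O./..]: False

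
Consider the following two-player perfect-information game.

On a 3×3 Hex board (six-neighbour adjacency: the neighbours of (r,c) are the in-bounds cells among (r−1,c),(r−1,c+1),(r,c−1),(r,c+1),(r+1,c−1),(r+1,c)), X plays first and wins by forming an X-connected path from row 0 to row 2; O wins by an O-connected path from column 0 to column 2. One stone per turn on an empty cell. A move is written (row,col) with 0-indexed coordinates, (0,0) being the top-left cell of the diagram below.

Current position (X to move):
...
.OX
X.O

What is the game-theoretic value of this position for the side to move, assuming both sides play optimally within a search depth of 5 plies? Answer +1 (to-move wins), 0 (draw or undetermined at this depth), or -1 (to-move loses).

p1 X@[.../.OX/X.O]: (0,0)[X../.OX/X.O]-1 (0,1)[.X./.OX/X.O]-1 (0,2)[..X/.OX/X.O]+1* (1,0)[.../XOX/X.O]+1 (2,1)[.../.OX/XXO]+1
p2 O@[..X/.OX/X.O]: (0,0)[O.X/.OX/X.O]-1* (0,1)[.OX/.OX/X.O]-1 (1,0)[..X/OOX/X.O]-1 (2,1)[..X/.OX/XOO]-1
p3 X@[O.X/.OX/X.O]: (0,1)[OXX/.OX/X.O]+1* (1,0)[O.X/XOX/X.O]+1 (2,1)[O.X/.OX/XXO]+1
p4 O@[OXX/.OX/X.O]: (1,0)[OXX/OOX/X.O]-1* (2,1)[OXX/.OX/XOO]-1
p5 X@[OXX/OOX/X.O]: (2,1)[OXX/OOX/XXO]+1*
p6 O@[OXX/OOX/XXO] terminal -1; root [.../.OX/X.O] d5

value(.../.OX/X.O, X) = +1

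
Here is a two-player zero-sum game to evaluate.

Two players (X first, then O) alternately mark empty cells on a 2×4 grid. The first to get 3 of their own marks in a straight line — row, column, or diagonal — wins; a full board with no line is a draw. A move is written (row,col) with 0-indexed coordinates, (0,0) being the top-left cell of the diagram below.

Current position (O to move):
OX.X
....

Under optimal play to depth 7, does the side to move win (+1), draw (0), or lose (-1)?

p1 O@[OX.X/....]: (0,2)[OXOX/....]+0* (1,0)[OX.X/O...]-1 (1,1)[OX.X/.O..]-1 (1,2)[OX.X/..O.]-1 (1,3)[OX.X/...O]-1
p2 X@[OXOX/....]: (1,0)[OXOX/X...]+0* (1,1)[OXOX/.X..]+0 (1,2)[OXOX/..X.]+0 (1,3)[OXOX/...X]+0
p3 O@[OXOX/X...]: (1,1)[OXOX/XO..]+0* (1,2)[OXOX/X.O.]+0 (1,3)[OXOX/X..O]+0
p4 X@[OXOX/XO..]: (1,2)[OXOX/XOX.]+0* (1,3)[OXOX/XO.X]+0
p5 O@[OXOX/XOX.]: (1,3)[OXOX/XOXO]+0*
p6 X@[OXOX/XOXO] terminal +0; root [OX.X/....] d7

value(OX.X/...., O) = 0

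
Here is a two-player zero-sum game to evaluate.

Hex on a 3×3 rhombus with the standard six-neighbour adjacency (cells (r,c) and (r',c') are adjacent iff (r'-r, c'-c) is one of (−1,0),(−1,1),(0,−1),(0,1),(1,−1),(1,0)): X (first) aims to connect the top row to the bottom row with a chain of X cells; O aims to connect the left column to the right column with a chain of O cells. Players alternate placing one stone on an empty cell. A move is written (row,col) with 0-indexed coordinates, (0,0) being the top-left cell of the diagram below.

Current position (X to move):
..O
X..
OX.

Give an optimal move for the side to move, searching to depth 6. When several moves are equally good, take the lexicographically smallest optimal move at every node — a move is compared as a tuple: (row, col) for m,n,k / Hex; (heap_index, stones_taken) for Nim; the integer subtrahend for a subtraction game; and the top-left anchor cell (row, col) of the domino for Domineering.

[..O/X../OX.] X move#1: (0,0):-1/X.O/X../OX., (0,1):-1/.XO/X../OX., (1,1):+1/..O/XX./OX.*, (1,2):-1/..O/X.X/OX., (2,2):-1/..O/X../OXX
[..O/XX./OX.] O move#2: (0,0):-1/O.O/XX./OX.*, (0,1):-1/.OO/XX./OX., (1,2):-1/..O/XXO/OX., (2,2):-1/..O/XX./OXO
[O.O/XX./OX.] X move#3: (0,1):+1/OXO/XX./OX.*, (1,2):-1/O.O/XXX/OX., (2,2):-1/O.O/XX./OXX
[OXO/XX./OX.] end (terminal -1, O#4); searched ..O/X../OX. to 6

X's best at [..O/X../OX.]: (1,1)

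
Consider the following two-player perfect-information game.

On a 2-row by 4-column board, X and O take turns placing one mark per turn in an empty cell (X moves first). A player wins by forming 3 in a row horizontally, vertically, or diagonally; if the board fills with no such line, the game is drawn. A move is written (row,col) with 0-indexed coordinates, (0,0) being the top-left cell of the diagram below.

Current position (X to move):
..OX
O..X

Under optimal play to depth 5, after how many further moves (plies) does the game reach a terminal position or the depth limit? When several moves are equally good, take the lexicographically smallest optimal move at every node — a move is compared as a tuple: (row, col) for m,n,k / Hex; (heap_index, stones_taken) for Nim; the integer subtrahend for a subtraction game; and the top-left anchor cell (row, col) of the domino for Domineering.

PV length from [..OX/O..X]: 4 plies

ply 1, X at ..OX/O..X | (0,0)=+0→X.OX/O..X*; (0,1)=+0→.XOX/O..X; (1,1)=+0→..OX/OX.X; (1,2)=+0→..OX/O.XX
ply 2, O at X.OX/O..X | (0,1)=+0→XOOX/O..X*; (1,1)=+0→X.OX/OO.X; (1,2)=+0→X.OX/O.OX
ply 3, X at XOOX/O..X | (1,1)=+0→XOOX/OX.X*; (1,2)=+0→XOOX/O.XX
ply 4, O at XOOX/OX.X | (1,2)=+0→XOOX/OXOX*
ply 5: XOOX/OXOX is terminal +0 (X); from ..OX/O..X depth 5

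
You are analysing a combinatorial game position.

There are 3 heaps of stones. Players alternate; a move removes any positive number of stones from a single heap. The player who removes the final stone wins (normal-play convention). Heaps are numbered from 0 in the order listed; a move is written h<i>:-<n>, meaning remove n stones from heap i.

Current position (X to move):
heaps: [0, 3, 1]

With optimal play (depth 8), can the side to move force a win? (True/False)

X winning at [(0,3,1)]: True

ply 1, X at (0,3,1) | h1:-1=-1→(0,2,1); h1:-2=+1→(0,1,1)*; h1:-3=-1→(0,0,1); h2:-1=-1→(0,3,0)
ply 2, O at (0,1,1) | h1:-1=-1→(0,0,1)*; h2:-1=-1→(0,1,0)
ply 3, X at (0,0,1) | h2:-1=+1→(0,0,0)*
ply 4: (0,0,0) is terminal -1 (O); from (0,3,1) depth 8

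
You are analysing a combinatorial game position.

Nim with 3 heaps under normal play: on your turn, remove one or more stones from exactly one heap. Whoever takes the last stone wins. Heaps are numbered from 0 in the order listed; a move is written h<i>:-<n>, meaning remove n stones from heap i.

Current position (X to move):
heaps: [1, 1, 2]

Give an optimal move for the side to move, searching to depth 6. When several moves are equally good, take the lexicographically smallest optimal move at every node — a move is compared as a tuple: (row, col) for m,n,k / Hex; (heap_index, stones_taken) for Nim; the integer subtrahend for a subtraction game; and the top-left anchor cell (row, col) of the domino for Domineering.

X's best at [(1,1,2)]: h2:-2

ply 1, X at (1,1,2) | h0:-1=-1→(0,1,2); h1:-1=-1→(1,0,2); h2:-1=-1→(1,1,1); h2:-2=+1→(1,1,0)*
ply 2, O at (1,1,0) | h0:-1=-1→(0,1,0)*; h1:-1=-1→(1,0,0)
ply 3, X at (0,1,0) | h1:-1=+1→(0,0,0)*
ply 4: (0,0,0) is terminal -1 (O); from (1,1,2) depth 6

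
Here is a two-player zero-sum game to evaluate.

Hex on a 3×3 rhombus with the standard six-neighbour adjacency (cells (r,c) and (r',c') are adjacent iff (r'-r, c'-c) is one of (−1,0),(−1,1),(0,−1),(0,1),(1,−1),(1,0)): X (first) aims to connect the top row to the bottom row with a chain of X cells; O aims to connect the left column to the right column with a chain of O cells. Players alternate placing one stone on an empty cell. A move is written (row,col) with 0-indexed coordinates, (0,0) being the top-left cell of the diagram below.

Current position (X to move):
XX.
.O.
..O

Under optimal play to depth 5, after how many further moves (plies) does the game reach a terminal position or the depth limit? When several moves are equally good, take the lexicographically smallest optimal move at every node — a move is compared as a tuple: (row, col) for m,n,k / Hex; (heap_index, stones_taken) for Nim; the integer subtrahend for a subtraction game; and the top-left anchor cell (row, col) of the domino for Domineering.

[XX./.O./..O] X move#1: (0,2):-1/XXX/.O./..O*, (1,0):-1/XX./XO./..O, (1,2):-1/XX./.OX/..O, (2,0):-1/XX./.O./X.O, (2,1):-1/XX./.O./.XO
[XXX/.O./..O] O move#2: (1,0):+1/XXX/OO./..O*, (1,2):+1/XXX/.OO/..O, (2,0):+1/XXX/.O./O.O, (2,1):+1/XXX/.O./.OO
[XXX/OO./..O] X move#3: (1,2):-1/XXX/OOX/..O*, (2,0):-1/XXX/OO./X.O, (2,1):-1/XXX/OO./.XO
[XXX/OOX/..O] O move#4: (2,0):-1/XXX/OOX/O.O, (2,1):+1/XXX/OOX/.OO*
[XXX/OOX/.OO] end (terminal -1, X#5); searched XX./.O./..O to 5

PV length from [XX./.O./..O]: 4 plies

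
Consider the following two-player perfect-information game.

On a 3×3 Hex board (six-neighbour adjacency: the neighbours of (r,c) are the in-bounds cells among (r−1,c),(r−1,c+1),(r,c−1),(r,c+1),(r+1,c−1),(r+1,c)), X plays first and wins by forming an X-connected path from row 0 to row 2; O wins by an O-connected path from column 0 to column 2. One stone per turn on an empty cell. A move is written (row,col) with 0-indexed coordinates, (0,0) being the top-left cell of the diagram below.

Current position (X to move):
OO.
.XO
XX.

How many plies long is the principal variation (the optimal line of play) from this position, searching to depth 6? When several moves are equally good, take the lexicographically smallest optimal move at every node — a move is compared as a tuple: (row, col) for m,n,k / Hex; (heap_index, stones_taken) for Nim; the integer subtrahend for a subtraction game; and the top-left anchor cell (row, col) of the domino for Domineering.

[OO./.XO/XX.] X move#1: (0,2):+1/OOX/.XO/XX.*, (1,0):-1/OO./XXO/XX., (2,2):-1/OO./.XO/XXX
[OOX/.XO/XX.] end (terminal -1, O#2); searched OO./.XO/XX. to 6

PV length from [OO./.XO/XX.]: 1 ply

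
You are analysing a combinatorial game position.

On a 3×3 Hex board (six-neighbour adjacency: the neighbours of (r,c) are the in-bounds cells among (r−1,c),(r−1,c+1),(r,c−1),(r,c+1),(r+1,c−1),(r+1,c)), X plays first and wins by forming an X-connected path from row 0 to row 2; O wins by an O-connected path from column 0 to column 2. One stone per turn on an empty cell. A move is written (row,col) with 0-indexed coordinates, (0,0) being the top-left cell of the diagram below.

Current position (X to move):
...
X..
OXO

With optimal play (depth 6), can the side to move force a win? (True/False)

ply 1, X at .../X../OXO | (0,0)=-1→X../X../OXO; (0,1)=-1→.X./X../OXO; (0,2)=+1→..X/X../OXO*; (1,1)=+1→.../XX./OXO; (1,2)=+1→.../X.X/OXO
ply 2, O at ..X/X../OXO | (0,0)=-1→O.X/X../OXO*; (0,1)=-1→.OX/X../OXO; (1,1)=-1→..X/XO./OXO; (1,2)=-1→..X/X.O/OXO
ply 3, X at O.X/X../OXO | (0,1)=+1→OXX/X../OXO*; (1,1)=+1→O.X/XX./OXO; (1,2)=+1→O.X/X.X/OXO
ply 4, O at OXX/X../OXO | (1,1)=-1→OXX/XO./OXO*; (1,2)=-1→OXX/X.O/OXO
ply 5, X at OXX/XO./OXO | (1,2)=+1→OXX/XOX/OXO*
ply 6: OXX/XOX/OXO is terminal -1 (O); from .../X../OXO depth 6

X winning at [.../X../OXO]: True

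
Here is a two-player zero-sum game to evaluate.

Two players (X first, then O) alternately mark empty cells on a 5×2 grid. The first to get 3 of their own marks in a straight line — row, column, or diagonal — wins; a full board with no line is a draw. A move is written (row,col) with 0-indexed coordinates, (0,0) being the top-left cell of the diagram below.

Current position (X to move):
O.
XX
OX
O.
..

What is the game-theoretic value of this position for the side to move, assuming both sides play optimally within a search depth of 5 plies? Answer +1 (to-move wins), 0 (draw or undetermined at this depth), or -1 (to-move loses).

value(O./XX/OX/O./.., X) = +1

[O./XX/OX/O./..] X move#1: (0,1):+1/OX/XX/OX/O./..*, (3,1):+1/O./XX/OX/OX/.., (4,0):+1/O./XX/OX/O./X., (4,1):-1/O./XX/OX/O./.X
[OX/XX/OX/O./..] end (terminal -1, O#2); searched O./XX/OX/O./.. to 5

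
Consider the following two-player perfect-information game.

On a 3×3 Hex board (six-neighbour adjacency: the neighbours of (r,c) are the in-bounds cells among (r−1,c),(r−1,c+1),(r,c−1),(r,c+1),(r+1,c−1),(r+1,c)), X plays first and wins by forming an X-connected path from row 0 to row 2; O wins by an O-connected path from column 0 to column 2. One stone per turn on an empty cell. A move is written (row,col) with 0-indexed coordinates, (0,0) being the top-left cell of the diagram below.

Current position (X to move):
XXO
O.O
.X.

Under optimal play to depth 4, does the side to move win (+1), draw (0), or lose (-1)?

value(XXO/O.O/.X., X) = +1

p1 X@[XXO/O.O/.X.]: (1,1)[XXO/OXO/.X.]+1* (2,0)[XXO/O.O/XX.]-1 (2,2)[XXO/O.O/.XX]-1
p2 O@[XXO/OXO/.X.] terminal -1; root [XXO/O.O/.X.] d4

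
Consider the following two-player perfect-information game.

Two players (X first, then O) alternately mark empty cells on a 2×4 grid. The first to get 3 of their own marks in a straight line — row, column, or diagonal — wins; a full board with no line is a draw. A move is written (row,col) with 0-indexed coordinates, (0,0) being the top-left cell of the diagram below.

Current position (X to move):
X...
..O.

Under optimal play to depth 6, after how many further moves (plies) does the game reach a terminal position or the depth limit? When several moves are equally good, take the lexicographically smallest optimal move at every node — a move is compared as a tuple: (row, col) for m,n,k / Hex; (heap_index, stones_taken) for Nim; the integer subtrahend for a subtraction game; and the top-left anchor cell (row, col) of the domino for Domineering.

ply 1, X at X.../..O. | (0,1)=+0→XX../..O.*; (0,2)=+0→X.X./..O.; (0,3)=-1→X..X/..O.; (1,0)=+0→X.../X.O.; (1,1)=+0→X.../.XO.; (1,3)=+0→X.../..OX
ply 2, O at XX../..O. | (0,2)=+0→XXO./..O.*; (0,3)=-1→XX.O/..O.; (1,0)=-1→XX../O.O.; (1,1)=-1→XX../.OO.; (1,3)=-1→XX../..OO
ply 3, X at XXO./..O. | (0,3)=-1→XXOX/..O.; (1,0)=+0→XXO./X.O.*; (1,1)=+0→XXO./.XO.; (1,3)=+0→XXO./..OX
ply 4, O at XXO./X.O. | (0,3)=+0→XXOO/X.O.*; (1,1)=+0→XXO./XOO.; (1,3)=+0→XXO./X.OO
ply 5, X at XXOO/X.O. | (1,1)=+0→XXOO/XXO.*; (1,3)=+0→XXOO/X.OX
ply 6, O at XXOO/XXO. | (1,3)=+0→XXOO/XXOO*
ply 7: XXOO/XXOO is terminal +0 (X); from X.../..O. depth 6

PV length from [X.../..O.]: 6 plies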